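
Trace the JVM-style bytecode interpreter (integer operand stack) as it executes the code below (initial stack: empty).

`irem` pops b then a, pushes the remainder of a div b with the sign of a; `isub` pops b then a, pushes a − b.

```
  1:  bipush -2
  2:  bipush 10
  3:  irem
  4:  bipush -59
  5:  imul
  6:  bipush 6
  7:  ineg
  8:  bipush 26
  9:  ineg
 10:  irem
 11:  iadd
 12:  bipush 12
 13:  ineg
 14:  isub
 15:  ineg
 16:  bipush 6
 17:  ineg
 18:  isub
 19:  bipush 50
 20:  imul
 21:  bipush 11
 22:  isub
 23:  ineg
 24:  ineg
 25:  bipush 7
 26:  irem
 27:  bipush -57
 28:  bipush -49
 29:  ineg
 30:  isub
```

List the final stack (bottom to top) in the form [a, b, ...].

bipush -2  : -2
bipush 10  : -2 10
irem       : -2
bipush -59 : -2 -59
imul       : 118
bipush 6   : 118 6
ineg       : 118 -6
bipush 26  : 118 -6 26
ineg       : 118 -6 -26
irem       : 118 -6
iadd       : 112
bipush 12  : 112 12
ineg       : 112 -12
isub       : 124
ineg       : -124
bipush 6   : -124 6
ineg       : -124 -6
isub       : -118
bipush 50  : -118 50
imul       : -5900
bipush 11  : -5900 11
isub       : -5911
ineg       : 5911
ineg       : -5911
bipush 7   : -5911 7
irem       : -3
bipush -57 : -3 -57
bipush -49 : -3 -57 -49
ineg       : -3 -57 49
isub       : -3 -106

[-3, -106]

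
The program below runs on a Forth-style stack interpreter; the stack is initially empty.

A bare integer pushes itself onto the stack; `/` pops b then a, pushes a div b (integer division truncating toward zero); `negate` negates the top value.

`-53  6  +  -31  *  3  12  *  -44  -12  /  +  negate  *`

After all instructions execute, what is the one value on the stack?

-53    : -53
6      : -53 6
+      : -47
-31    : -47 -31
*      : 1457
3      : 1457 3
12     : 1457 3 12
*      : 1457 36
-44    : 1457 36 -44
-12    : 1457 36 -44 -12
/      : 1457 36 3
+      : 1457 39
negate : 1457 -39
*      : -56823

-56823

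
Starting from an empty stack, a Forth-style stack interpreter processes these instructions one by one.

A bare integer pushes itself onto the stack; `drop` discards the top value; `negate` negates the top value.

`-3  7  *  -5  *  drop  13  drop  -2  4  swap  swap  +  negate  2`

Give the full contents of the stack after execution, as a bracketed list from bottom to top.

[-2, 2]

-3     : [-3]
7      : [-3, 7]
*      : [-21]
-5     : [-21, -5]
*      : [105]
drop   : []
13     : [13]
drop   : []
-2     : [-2]
4      : [-2, 4]
swap   : [4, -2]
swap   : [-2, 4]
+      : [2]
negate : [-2]
2      : [-2, 2]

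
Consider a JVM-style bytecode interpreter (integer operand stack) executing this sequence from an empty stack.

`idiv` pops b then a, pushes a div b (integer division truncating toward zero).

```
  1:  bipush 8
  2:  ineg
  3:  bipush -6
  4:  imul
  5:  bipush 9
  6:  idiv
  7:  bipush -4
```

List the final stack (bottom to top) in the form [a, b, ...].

bipush 8  : 8
ineg      : -8
bipush -6 : -8 -6
imul      : 48
bipush 9  : 48 9
idiv      : 5
bipush -4 : 5 -4

[5, -4]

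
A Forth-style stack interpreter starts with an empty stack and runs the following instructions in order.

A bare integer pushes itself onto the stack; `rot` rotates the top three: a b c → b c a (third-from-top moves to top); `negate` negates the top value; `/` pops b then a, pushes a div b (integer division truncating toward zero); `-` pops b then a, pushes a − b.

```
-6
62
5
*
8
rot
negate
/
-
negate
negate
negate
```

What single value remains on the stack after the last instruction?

-309

-6      [-6]
62      [-6, 62]
5       [-6, 62, 5]
*       [-6, 310]
8       [-6, 310, 8]
rot     [310, 8, -6]
negate  [310, 8, 6]
/       [310, 1]
-       [309]
negate  [-309]
negate  [309]
negate  [-309]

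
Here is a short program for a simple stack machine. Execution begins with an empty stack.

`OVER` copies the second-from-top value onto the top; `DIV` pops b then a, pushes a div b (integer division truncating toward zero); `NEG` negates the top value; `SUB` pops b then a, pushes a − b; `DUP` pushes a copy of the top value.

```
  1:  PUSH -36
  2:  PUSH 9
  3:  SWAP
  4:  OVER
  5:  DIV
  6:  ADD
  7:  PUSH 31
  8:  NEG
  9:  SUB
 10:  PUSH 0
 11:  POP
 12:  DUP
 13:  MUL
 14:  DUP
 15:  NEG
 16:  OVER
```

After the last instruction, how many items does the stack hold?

3

PUSH -36 → -36
PUSH 9   → -36 9
SWAP     → 9 -36
OVER     → 9 -36 9
DIV      → 9 -4
ADD      → 5
PUSH 31  → 5 31
NEG      → 5 -31
SUB      → 36
PUSH 0   → 36 0
POP      → 36
DUP      → 36 36
MUL      → 1296
DUP      → 1296 1296
NEG      → 1296 -1296
OVER     → 1296 -1296 1296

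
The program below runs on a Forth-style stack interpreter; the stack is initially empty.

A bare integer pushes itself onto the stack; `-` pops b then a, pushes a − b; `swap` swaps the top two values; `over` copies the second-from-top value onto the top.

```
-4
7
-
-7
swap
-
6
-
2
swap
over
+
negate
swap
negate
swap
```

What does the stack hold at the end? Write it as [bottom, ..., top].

-4     : [-4]
7      : [-4, 7]
-      : [-11]
-7     : [-11, -7]
swap   : [-7, -11]
-      : [4]
6      : [4, 6]
-      : [-2]
2      : [-2, 2]
swap   : [2, -2]
over   : [2, -2, 2]
+      : [2, 0]
negate : [2, 0]
swap   : [0, 2]
negate : [0, -2]
swap   : [-2, 0]

[-2, 0]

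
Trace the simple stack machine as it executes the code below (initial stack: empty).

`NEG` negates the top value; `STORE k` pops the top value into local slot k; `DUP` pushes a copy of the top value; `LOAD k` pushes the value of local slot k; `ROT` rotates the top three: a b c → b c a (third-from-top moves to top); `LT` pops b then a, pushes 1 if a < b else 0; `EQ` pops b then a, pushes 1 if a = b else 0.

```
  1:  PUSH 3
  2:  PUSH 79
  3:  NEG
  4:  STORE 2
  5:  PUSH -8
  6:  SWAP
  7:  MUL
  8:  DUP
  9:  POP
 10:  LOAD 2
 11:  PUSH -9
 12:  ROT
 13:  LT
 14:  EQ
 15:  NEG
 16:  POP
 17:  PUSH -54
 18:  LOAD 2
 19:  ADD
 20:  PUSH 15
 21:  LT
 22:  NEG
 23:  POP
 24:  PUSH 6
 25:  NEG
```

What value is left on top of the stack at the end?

PUSH 3   -> 3
PUSH 79  -> 3 79
NEG      -> 3 -79
STORE 2  -> 3
PUSH -8  -> 3 -8
SWAP     -> -8 3
MUL      -> -24
DUP      -> -24 -24
POP      -> -24
LOAD 2   -> -24 -79
PUSH -9  -> -24 -79 -9
ROT      -> -79 -9 -24
LT       -> -79 0
EQ       -> 0
NEG      -> 0
POP      -> (empty)
PUSH -54 -> -54
LOAD 2   -> -54 -79
ADD      -> -133
PUSH 15  -> -133 15
LT       -> 1
NEG      -> -1
POP      -> (empty)
PUSH 6   -> 6
NEG      -> -6

-6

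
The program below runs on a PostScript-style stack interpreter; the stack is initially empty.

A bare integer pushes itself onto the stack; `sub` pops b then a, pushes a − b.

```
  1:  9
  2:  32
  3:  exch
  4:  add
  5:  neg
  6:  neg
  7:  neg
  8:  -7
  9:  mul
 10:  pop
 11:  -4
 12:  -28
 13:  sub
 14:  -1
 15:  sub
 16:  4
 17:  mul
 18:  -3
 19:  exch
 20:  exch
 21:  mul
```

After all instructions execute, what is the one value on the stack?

-300

9    : [9]
32   : [9, 32]
exch : [32, 9]
add  : [41]
neg  : [-41]
neg  : [41]
neg  : [-41]
-7   : [-41, -7]
mul  : [287]
pop  : []
-4   : [-4]
-28  : [-4, -28]
sub  : [24]
-1   : [24, -1]
sub  : [25]
4    : [25, 4]
mul  : [100]
-3   : [100, -3]
exch : [-3, 100]
exch : [100, -3]
mul  : [-300]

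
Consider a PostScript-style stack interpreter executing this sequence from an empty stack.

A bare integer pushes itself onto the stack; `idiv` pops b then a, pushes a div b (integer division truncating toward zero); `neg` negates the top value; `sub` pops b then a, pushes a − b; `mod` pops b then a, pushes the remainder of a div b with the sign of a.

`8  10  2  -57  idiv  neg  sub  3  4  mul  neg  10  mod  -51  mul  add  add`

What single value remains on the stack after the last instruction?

8    → 8
10   → 8 10
2    → 8 10 2
-57  → 8 10 2 -57
idiv → 8 10 0
neg  → 8 10 0
sub  → 8 10
3    → 8 10 3
4    → 8 10 3 4
mul  → 8 10 12
neg  → 8 10 -12
10   → 8 10 -12 10
mod  → 8 10 -2
-51  → 8 10 -2 -51
mul  → 8 10 102
add  → 8 112
add  → 120

120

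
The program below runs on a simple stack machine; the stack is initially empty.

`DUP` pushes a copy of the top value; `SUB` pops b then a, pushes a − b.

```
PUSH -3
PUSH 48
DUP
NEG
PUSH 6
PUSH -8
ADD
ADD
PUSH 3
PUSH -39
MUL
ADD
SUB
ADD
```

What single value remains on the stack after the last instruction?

PUSH -3  : -3
PUSH 48  : -3 48
DUP      : -3 48 48
NEG      : -3 48 -48
PUSH 6   : -3 48 -48 6
PUSH -8  : -3 48 -48 6 -8
ADD      : -3 48 -48 -2
ADD      : -3 48 -50
PUSH 3   : -3 48 -50 3
PUSH -39 : -3 48 -50 3 -39
MUL      : -3 48 -50 -117
ADD      : -3 48 -167
SUB      : -3 215
ADD      : 212

212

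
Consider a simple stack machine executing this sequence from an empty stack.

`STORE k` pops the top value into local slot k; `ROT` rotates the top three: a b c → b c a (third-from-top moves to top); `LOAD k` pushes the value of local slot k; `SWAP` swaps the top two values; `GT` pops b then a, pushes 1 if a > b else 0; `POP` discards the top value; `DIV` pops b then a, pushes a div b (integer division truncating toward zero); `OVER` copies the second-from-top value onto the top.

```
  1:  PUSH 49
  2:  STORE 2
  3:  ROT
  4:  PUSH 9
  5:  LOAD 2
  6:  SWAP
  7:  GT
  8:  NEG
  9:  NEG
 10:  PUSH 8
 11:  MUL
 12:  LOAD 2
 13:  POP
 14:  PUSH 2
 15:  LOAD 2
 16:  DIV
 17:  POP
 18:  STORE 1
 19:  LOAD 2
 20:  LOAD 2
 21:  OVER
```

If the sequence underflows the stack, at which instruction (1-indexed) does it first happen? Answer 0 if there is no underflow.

3

PUSH 49 → 49
STORE 2 → (empty)
ROT  — needs 3 operands, stack has 0 → underflow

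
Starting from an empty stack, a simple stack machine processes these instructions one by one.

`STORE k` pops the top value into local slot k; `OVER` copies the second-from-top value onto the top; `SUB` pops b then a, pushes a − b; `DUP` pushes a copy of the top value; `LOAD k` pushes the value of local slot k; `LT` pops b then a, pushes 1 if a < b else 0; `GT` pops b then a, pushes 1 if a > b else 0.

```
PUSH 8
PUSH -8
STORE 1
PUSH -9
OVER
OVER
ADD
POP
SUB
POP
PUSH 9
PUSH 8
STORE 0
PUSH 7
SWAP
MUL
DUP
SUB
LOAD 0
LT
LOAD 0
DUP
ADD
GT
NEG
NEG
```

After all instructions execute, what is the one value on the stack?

PUSH 8  → [8]
PUSH -8 → [8, -8]
STORE 1 → [8]
PUSH -9 → [8, -9]
OVER    → [8, -9, 8]
OVER    → [8, -9, 8, -9]
ADD     → [8, -9, -1]
POP     → [8, -9]
SUB     → [17]
POP     → []
PUSH 9  → [9]
PUSH 8  → [9, 8]
STORE 0 → [9]
PUSH 7  → [9, 7]
SWAP    → [7, 9]
MUL     → [63]
DUP     → [63, 63]
SUB     → [0]
LOAD 0  → [0, 8]
LT      → [1]
LOAD 0  → [1, 8]
DUP     → [1, 8, 8]
ADD     → [1, 16]
GT      → [0]
NEG     → [0]
NEG     → [0]

0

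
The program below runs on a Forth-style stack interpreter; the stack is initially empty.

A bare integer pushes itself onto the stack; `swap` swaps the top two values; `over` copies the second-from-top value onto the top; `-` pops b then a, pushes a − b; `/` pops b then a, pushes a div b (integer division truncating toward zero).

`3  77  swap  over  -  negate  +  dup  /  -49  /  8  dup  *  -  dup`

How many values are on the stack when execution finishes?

3      -> [3]
77     -> [3, 77]
swap   -> [77, 3]
over   -> [77, 3, 77]
-      -> [77, -74]
negate -> [77, 74]
+      -> [151]
dup    -> [151, 151]
/      -> [1]
-49    -> [1, -49]
/      -> [0]
8      -> [0, 8]
dup    -> [0, 8, 8]
*      -> [0, 64]
-      -> [-64]
dup    -> [-64, -64]

2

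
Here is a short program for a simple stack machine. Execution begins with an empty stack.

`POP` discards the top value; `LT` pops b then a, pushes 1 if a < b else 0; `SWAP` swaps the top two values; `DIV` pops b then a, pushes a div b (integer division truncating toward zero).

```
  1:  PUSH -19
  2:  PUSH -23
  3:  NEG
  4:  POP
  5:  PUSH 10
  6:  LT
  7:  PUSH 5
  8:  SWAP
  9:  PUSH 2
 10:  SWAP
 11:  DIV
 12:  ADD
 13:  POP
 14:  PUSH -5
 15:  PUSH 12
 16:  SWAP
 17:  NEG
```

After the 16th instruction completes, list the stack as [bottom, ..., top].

[12, -5]

PUSH -19  -19
PUSH -23  -19 -23
NEG       -19 23
POP       -19
PUSH 10   -19 10
LT        1
PUSH 5    1 5
SWAP      5 1
PUSH 2    5 1 2
SWAP      5 2 1
DIV       5 2
ADD       7
POP       (empty)
PUSH -5   -5
PUSH 12   -5 12
SWAP      12 -5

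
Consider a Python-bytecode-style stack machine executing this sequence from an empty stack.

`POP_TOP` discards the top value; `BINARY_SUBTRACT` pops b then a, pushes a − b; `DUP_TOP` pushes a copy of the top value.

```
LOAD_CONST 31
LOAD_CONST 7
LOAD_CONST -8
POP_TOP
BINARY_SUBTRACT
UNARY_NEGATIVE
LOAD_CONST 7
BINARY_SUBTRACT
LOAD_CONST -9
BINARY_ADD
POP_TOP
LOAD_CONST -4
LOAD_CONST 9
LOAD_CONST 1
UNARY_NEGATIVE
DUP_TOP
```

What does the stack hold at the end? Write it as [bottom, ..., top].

LOAD_CONST 31   → [31]
LOAD_CONST 7    → [31, 7]
LOAD_CONST -8   → [31, 7, -8]
POP_TOP         → [31, 7]
BINARY_SUBTRACT → [24]
UNARY_NEGATIVE  → [-24]
LOAD_CONST 7    → [-24, 7]
BINARY_SUBTRACT → [-31]
LOAD_CONST -9   → [-31, -9]
BINARY_ADD      → [-40]
POP_TOP         → []
LOAD_CONST -4   → [-4]
LOAD_CONST 9    → [-4, 9]
LOAD_CONST 1    → [-4, 9, 1]
UNARY_NEGATIVE  → [-4, 9, -1]
DUP_TOP         → [-4, 9, -1, -1]

[-4, 9, -1, -1]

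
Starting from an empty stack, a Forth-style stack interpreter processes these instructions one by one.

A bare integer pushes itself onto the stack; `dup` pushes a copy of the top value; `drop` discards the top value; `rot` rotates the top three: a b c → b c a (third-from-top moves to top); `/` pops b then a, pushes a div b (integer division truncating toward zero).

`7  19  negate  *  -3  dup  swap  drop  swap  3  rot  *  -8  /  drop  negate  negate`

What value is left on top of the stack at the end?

-133

7      → [7]
19     → [7, 19]
negate → [7, -19]
*      → [-133]
-3     → [-133, -3]
dup    → [-133, -3, -3]
swap   → [-133, -3, -3]
drop   → [-133, -3]
swap   → [-3, -133]
3      → [-3, -133, 3]
rot    → [-133, 3, -3]
*      → [-133, -9]
-8     → [-133, -9, -8]
/      → [-133, 1]
drop   → [-133]
negate → [133]
negate → [-133]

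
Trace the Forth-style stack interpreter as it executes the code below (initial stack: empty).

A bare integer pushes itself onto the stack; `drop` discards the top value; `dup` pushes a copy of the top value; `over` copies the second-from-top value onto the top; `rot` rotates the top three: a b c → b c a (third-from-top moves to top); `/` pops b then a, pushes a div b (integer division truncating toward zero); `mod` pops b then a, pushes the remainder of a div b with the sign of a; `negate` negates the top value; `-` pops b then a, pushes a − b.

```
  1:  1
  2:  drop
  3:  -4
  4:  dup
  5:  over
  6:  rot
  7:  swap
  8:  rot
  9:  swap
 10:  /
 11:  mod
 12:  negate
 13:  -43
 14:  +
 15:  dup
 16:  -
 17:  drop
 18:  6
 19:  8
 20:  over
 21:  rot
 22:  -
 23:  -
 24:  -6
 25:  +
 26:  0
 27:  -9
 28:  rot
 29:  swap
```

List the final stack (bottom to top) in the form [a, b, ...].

1      : 1
drop   : (empty)
-4     : -4
dup    : -4 -4
over   : -4 -4 -4
rot    : -4 -4 -4
swap   : -4 -4 -4
rot    : -4 -4 -4
swap   : -4 -4 -4
/      : -4 1
mod    : 0
negate : 0
-43    : 0 -43
+      : -43
dup    : -43 -43
-      : 0
drop   : (empty)
6      : 6
8      : 6 8
over   : 6 8 6
rot    : 8 6 6
-      : 8 0
-      : 8
-6     : 8 -6
+      : 2
0      : 2 0
-9     : 2 0 -9
rot    : 0 -9 2
swap   : 0 2 -9

[0, 2, -9]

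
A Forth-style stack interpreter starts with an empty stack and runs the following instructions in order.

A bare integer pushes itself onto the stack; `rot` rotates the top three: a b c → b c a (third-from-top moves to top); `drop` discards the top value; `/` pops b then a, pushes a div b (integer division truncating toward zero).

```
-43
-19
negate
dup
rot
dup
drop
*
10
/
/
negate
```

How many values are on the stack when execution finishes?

1

-43    → -43
-19    → -43 -19
negate → -43 19
dup    → -43 19 19
rot    → 19 19 -43
dup    → 19 19 -43 -43
drop   → 19 19 -43
*      → 19 -817
10     → 19 -817 10
/      → 19 -81
/      → 0
negate → 0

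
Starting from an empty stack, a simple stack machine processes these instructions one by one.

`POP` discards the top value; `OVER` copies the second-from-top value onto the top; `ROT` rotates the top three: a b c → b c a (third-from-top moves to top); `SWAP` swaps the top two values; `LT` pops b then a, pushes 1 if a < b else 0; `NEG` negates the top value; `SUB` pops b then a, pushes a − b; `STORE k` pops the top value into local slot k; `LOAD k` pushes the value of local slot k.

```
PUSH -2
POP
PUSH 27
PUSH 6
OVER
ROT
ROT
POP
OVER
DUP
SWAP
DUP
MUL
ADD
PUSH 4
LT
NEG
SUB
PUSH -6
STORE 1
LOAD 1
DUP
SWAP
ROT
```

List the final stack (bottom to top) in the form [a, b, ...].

PUSH -2 : [-2]
POP     : []
PUSH 27 : [27]
PUSH 6  : [27, 6]
OVER    : [27, 6, 27]
ROT     : [6, 27, 27]
ROT     : [27, 27, 6]
POP     : [27, 27]
OVER    : [27, 27, 27]
DUP     : [27, 27, 27, 27]
SWAP    : [27, 27, 27, 27]
DUP     : [27, 27, 27, 27, 27]
MUL     : [27, 27, 27, 729]
ADD     : [27, 27, 756]
PUSH 4  : [27, 27, 756, 4]
LT      : [27, 27, 0]
NEG     : [27, 27, 0]
SUB     : [27, 27]
PUSH -6 : [27, 27, -6]
STORE 1 : [27, 27]
LOAD 1  : [27, 27, -6]
DUP     : [27, 27, -6, -6]
SWAP    : [27, 27, -6, -6]
ROT     : [27, -6, -6, 27]

[27, -6, -6, 27]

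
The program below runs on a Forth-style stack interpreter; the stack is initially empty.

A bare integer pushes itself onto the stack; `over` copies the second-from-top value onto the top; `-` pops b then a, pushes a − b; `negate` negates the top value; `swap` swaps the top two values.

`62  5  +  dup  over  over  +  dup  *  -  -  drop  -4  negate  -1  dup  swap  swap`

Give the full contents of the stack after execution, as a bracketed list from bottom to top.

62      [62]
5       [62, 5]
+       [67]
dup     [67, 67]
over    [67, 67, 67]
over    [67, 67, 67, 67]
+       [67, 67, 134]
dup     [67, 67, 134, 134]
*       [67, 67, 17956]
-       [67, -17889]
-       [17956]
drop    []
-4      [-4]
negate  [4]
-1      [4, -1]
dup     [4, -1, -1]
swap    [4, -1, -1]
swap    [4, -1, -1]

[4, -1, -1]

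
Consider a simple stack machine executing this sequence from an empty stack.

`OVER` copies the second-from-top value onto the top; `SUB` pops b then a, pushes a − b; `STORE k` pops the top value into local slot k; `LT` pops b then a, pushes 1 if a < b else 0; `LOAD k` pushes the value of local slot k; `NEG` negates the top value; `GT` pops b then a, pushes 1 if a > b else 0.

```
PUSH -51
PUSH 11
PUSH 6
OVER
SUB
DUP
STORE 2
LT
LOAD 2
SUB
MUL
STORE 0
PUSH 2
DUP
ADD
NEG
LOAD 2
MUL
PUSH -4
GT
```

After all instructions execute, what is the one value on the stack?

PUSH -51  [-51]
PUSH 11   [-51, 11]
PUSH 6    [-51, 11, 6]
OVER      [-51, 11, 6, 11]
SUB       [-51, 11, -5]
DUP       [-51, 11, -5, -5]
STORE 2   [-51, 11, -5]
LT        [-51, 0]
LOAD 2    [-51, 0, -5]
SUB       [-51, 5]
MUL       [-255]
STORE 0   []
PUSH 2    [2]
DUP       [2, 2]
ADD       [4]
NEG       [-4]
LOAD 2    [-4, -5]
MUL       [20]
PUSH -4   [20, -4]
GT        [1]

1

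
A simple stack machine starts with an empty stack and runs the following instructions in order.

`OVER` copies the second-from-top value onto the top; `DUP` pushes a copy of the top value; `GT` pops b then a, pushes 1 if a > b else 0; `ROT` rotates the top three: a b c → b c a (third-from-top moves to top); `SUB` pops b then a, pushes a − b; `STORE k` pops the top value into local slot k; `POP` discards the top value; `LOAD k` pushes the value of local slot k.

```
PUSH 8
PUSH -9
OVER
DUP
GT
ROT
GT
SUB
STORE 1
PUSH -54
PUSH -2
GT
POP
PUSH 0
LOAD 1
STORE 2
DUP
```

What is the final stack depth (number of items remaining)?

2

PUSH 8   → [8]
PUSH -9  → [8, -9]
OVER     → [8, -9, 8]
DUP      → [8, -9, 8, 8]
GT       → [8, -9, 0]
ROT      → [-9, 0, 8]
GT       → [-9, 0]
SUB      → [-9]
STORE 1  → []
PUSH -54 → [-54]
PUSH -2  → [-54, -2]
GT       → [0]
POP      → []
PUSH 0   → [0]
LOAD 1   → [0, -9]
STORE 2  → [0]
DUP      → [0, 0]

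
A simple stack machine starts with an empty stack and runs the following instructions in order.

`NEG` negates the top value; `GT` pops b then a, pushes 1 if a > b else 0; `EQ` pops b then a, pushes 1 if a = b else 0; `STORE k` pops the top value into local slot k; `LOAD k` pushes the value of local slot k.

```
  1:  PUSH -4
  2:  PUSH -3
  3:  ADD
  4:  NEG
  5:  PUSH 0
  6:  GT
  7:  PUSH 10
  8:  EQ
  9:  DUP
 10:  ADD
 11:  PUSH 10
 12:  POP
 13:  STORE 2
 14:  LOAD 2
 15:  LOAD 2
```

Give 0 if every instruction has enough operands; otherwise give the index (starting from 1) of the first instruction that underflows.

0

PUSH -4 : [-4]
PUSH -3 : [-4, -3]
ADD     : [-7]
NEG     : [7]
PUSH 0  : [7, 0]
GT      : [1]
PUSH 10 : [1, 10]
EQ      : [0]
DUP     : [0, 0]
ADD     : [0]
PUSH 10 : [0, 10]
POP     : [0]
STORE 2 : []
LOAD 2  : [0]
LOAD 2  : [0, 0]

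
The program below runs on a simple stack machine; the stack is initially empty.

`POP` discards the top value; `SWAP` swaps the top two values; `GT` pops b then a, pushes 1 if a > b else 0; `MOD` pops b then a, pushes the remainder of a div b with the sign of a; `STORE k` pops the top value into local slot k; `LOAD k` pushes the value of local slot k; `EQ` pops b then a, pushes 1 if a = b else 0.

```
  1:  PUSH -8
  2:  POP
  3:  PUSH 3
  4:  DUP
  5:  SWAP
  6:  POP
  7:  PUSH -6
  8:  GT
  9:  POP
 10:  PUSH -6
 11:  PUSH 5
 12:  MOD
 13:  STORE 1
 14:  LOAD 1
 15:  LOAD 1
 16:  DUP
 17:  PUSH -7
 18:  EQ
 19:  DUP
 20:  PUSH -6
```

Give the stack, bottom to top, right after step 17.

PUSH -8 : -8
POP     : (empty)
PUSH 3  : 3
DUP     : 3 3
SWAP    : 3 3
POP     : 3
PUSH -6 : 3 -6
GT      : 1
POP     : (empty)
PUSH -6 : -6
PUSH 5  : -6 5
MOD     : -1
STORE 1 : (empty)
LOAD 1  : -1
LOAD 1  : -1 -1
DUP     : -1 -1 -1
PUSH -7 : -1 -1 -1 -7

[-1, -1, -1, -7]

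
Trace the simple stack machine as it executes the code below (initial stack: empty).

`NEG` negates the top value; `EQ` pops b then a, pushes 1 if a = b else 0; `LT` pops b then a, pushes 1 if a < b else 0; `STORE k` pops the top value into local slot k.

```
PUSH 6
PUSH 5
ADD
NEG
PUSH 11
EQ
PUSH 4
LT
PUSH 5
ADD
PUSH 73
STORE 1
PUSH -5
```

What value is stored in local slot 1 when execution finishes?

73

PUSH 6  -> 6
PUSH 5  -> 6 5
ADD     -> 11
NEG     -> -11
PUSH 11 -> -11 11
EQ      -> 0
PUSH 4  -> 0 4
LT      -> 1
PUSH 5  -> 1 5
ADD     -> 6
PUSH 73 -> 6 73
STORE 1 -> 6
PUSH -5 -> 6 -5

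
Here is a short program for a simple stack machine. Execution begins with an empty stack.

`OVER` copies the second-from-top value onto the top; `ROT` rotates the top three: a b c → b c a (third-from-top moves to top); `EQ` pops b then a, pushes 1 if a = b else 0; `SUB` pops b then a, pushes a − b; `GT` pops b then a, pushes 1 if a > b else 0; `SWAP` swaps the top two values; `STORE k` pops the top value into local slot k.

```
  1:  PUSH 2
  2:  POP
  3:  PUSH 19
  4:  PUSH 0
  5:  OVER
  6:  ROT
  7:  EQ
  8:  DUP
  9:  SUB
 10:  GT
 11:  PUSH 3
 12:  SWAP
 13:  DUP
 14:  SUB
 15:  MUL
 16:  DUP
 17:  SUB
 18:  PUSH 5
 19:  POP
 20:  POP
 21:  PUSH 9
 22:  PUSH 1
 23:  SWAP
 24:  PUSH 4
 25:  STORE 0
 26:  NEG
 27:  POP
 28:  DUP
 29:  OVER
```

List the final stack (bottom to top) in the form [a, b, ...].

[1, 1, 1]

PUSH 2   2
POP      (empty)
PUSH 19  19
PUSH 0   19 0
OVER     19 0 19
ROT      0 19 19
EQ       0 1
DUP      0 1 1
SUB      0 0
GT       0
PUSH 3   0 3
SWAP     3 0
DUP      3 0 0
SUB      3 0
MUL      0
DUP      0 0
SUB      0
PUSH 5   0 5
POP      0
POP      (empty)
PUSH 9   9
PUSH 1   9 1
SWAP     1 9
PUSH 4   1 9 4
STORE 0  1 9
NEG      1 -9
POP      1
DUP      1 1
OVER     1 1 1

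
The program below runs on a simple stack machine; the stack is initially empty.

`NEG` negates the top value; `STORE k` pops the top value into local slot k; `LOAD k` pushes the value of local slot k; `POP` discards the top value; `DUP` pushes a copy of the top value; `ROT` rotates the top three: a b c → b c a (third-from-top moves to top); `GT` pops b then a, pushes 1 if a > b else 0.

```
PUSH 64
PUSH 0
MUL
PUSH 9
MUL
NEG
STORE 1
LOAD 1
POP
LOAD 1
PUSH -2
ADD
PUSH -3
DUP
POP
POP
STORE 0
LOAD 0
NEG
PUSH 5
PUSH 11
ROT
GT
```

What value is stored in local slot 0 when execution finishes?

-2

PUSH 64 → 64
PUSH 0  → 64 0
MUL     → 0
PUSH 9  → 0 9
MUL     → 0
NEG     → 0
STORE 1 → (empty)
LOAD 1  → 0
POP     → (empty)
LOAD 1  → 0
PUSH -2 → 0 -2
ADD     → -2
PUSH -3 → -2 -3
DUP     → -2 -3 -3
POP     → -2 -3
POP     → -2
STORE 0 → (empty)
LOAD 0  → -2
NEG     → 2
PUSH 5  → 2 5
PUSH 11 → 2 5 11
ROT     → 5 11 2
GT      → 5 1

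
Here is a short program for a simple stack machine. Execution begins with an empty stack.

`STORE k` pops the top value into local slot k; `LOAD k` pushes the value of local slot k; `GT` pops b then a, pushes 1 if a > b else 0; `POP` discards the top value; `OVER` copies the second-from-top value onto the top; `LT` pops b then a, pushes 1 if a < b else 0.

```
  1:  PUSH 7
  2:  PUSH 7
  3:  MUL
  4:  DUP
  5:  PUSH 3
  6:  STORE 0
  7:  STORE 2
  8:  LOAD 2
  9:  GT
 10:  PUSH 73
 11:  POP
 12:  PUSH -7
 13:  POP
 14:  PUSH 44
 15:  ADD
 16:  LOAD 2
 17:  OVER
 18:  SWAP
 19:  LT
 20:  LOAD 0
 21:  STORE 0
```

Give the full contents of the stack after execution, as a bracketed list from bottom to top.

PUSH 7  -> 7
PUSH 7  -> 7 7
MUL     -> 49
DUP     -> 49 49
PUSH 3  -> 49 49 3
STORE 0 -> 49 49
STORE 2 -> 49
LOAD 2  -> 49 49
GT      -> 0
PUSH 73 -> 0 73
POP     -> 0
PUSH -7 -> 0 -7
POP     -> 0
PUSH 44 -> 0 44
ADD     -> 44
LOAD 2  -> 44 49
OVER    -> 44 49 44
SWAP    -> 44 44 49
LT      -> 44 1
LOAD 0  -> 44 1 3
STORE 0 -> 44 1

[44, 1]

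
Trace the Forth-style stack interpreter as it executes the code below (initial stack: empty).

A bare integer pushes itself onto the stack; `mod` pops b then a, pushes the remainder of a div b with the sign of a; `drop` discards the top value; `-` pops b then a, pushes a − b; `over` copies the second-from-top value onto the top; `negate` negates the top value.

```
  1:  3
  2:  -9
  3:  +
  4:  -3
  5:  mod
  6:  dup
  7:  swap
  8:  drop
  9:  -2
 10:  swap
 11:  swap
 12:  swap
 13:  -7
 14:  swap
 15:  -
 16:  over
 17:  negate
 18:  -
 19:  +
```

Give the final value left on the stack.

-11

3      : 3
-9     : 3 -9
+      : -6
-3     : -6 -3
mod    : 0
dup    : 0 0
swap   : 0 0
drop   : 0
-2     : 0 -2
swap   : -2 0
swap   : 0 -2
swap   : -2 0
-7     : -2 0 -7
swap   : -2 -7 0
-      : -2 -7
over   : -2 -7 -2
negate : -2 -7 2
-      : -2 -9
+      : -11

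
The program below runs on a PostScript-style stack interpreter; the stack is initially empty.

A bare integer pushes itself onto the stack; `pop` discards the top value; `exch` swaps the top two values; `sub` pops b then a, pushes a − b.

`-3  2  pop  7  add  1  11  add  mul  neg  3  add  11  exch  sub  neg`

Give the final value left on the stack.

-56

-3   : [-3]
2    : [-3, 2]
pop  : [-3]
7    : [-3, 7]
add  : [4]
1    : [4, 1]
11   : [4, 1, 11]
add  : [4, 12]
mul  : [48]
neg  : [-48]
3    : [-48, 3]
add  : [-45]
11   : [-45, 11]
exch : [11, -45]
sub  : [56]
neg  : [-56]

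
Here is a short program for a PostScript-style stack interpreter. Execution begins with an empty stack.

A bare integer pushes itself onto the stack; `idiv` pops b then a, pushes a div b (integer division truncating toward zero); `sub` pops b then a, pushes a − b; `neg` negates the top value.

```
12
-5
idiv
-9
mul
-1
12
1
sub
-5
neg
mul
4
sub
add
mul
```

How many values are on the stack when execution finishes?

12   : 12
-5   : 12 -5
idiv : -2
-9   : -2 -9
mul  : 18
-1   : 18 -1
12   : 18 -1 12
1    : 18 -1 12 1
sub  : 18 -1 11
-5   : 18 -1 11 -5
neg  : 18 -1 11 5
mul  : 18 -1 55
4    : 18 -1 55 4
sub  : 18 -1 51
add  : 18 50
mul  : 900

1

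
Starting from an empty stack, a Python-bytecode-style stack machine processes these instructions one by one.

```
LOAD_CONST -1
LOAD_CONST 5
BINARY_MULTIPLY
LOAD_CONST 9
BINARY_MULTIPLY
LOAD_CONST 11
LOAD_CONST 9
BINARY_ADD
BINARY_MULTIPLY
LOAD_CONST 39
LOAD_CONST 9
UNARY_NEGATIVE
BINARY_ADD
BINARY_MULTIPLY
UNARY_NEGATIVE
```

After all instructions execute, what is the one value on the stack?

27000

LOAD_CONST -1   : -1
LOAD_CONST 5    : -1 5
BINARY_MULTIPLY : -5
LOAD_CONST 9    : -5 9
BINARY_MULTIPLY : -45
LOAD_CONST 11   : -45 11
LOAD_CONST 9    : -45 11 9
BINARY_ADD      : -45 20
BINARY_MULTIPLY : -900
LOAD_CONST 39   : -900 39
LOAD_CONST 9    : -900 39 9
UNARY_NEGATIVE  : -900 39 -9
BINARY_ADD      : -900 30
BINARY_MULTIPLY : -27000
UNARY_NEGATIVE  : 27000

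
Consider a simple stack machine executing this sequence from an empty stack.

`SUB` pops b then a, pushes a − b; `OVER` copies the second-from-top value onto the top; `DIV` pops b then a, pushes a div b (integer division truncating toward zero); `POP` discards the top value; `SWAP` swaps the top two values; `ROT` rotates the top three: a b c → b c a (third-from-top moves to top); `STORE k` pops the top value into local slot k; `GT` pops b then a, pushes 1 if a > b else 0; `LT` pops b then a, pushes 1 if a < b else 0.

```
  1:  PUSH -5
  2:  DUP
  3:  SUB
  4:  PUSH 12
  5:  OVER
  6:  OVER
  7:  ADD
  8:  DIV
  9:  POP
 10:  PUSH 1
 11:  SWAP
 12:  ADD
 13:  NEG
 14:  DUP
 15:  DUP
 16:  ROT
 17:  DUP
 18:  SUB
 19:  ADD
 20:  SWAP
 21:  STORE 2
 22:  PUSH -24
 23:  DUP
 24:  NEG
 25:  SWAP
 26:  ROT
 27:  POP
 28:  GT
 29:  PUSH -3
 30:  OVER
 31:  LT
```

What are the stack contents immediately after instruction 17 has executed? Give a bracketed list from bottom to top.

[-1, -1, -1, -1]

PUSH -5  -5
DUP      -5 -5
SUB      0
PUSH 12  0 12
OVER     0 12 0
OVER     0 12 0 12
ADD      0 12 12
DIV      0 1
POP      0
PUSH 1   0 1
SWAP     1 0
ADD      1
NEG      -1
DUP      -1 -1
DUP      -1 -1 -1
ROT      -1 -1 -1
DUP      -1 -1 -1 -1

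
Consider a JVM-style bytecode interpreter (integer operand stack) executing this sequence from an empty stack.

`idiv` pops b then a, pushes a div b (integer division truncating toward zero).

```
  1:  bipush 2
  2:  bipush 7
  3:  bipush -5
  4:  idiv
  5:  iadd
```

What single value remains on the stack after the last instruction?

bipush 2  : [2]
bipush 7  : [2, 7]
bipush -5 : [2, 7, -5]
idiv      : [2, -1]
iadd      : [1]

1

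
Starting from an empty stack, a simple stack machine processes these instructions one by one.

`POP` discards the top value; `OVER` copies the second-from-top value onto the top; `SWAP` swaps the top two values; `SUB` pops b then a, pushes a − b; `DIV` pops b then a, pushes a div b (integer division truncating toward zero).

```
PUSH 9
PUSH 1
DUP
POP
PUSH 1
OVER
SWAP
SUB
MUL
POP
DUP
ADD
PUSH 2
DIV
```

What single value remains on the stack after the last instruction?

PUSH 9 : 9
PUSH 1 : 9 1
DUP    : 9 1 1
POP    : 9 1
PUSH 1 : 9 1 1
OVER   : 9 1 1 1
SWAP   : 9 1 1 1
SUB    : 9 1 0
MUL    : 9 0
POP    : 9
DUP    : 9 9
ADD    : 18
PUSH 2 : 18 2
DIV    : 9

9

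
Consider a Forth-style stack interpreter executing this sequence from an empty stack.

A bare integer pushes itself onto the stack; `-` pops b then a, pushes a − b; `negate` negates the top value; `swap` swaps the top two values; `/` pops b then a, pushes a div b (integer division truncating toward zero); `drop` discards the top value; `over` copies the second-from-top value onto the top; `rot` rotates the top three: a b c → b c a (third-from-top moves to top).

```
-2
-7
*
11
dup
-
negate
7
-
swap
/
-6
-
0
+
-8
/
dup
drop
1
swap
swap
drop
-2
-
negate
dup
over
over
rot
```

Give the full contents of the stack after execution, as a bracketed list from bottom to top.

-2      [-2]
-7      [-2, -7]
*       [14]
11      [14, 11]
dup     [14, 11, 11]
-       [14, 0]
negate  [14, 0]
7       [14, 0, 7]
-       [14, -7]
swap    [-7, 14]
/       [0]
-6      [0, -6]
-       [6]
0       [6, 0]
+       [6]
-8      [6, -8]
/       [0]
dup     [0, 0]
drop    [0]
1       [0, 1]
swap    [1, 0]
swap    [0, 1]
drop    [0]
-2      [0, -2]
-       [2]
negate  [-2]
dup     [-2, -2]
over    [-2, -2, -2]
over    [-2, -2, -2, -2]
rot     [-2, -2, -2, -2]

[-2, -2, -2, -2]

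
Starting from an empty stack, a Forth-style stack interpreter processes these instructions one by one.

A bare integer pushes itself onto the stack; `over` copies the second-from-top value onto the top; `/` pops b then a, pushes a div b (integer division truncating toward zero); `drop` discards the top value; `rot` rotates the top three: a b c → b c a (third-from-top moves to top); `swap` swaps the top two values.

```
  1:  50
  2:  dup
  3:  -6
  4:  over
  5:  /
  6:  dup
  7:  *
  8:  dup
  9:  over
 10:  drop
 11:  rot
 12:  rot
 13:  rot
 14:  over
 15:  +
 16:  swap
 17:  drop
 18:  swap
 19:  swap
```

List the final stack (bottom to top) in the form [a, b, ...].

[50, 50, 0]

50    50
dup   50 50
-6    50 50 -6
over  50 50 -6 50
/     50 50 0
dup   50 50 0 0
*     50 50 0
dup   50 50 0 0
over  50 50 0 0 0
drop  50 50 0 0
rot   50 0 0 50
rot   50 0 50 0
rot   50 50 0 0
over  50 50 0 0 0
+     50 50 0 0
swap  50 50 0 0
drop  50 50 0
swap  50 0 50
swap  50 50 0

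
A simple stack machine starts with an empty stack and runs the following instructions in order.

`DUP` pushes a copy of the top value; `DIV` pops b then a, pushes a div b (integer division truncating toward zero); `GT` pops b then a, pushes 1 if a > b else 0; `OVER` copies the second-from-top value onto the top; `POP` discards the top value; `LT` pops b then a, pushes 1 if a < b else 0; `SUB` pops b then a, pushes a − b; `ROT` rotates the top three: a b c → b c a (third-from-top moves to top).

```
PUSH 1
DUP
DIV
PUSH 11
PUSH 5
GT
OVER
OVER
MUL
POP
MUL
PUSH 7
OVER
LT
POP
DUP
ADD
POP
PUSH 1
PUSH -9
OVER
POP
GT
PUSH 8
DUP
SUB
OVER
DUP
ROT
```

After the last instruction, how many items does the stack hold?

4

PUSH 1  : [1]
DUP     : [1, 1]
DIV     : [1]
PUSH 11 : [1, 11]
PUSH 5  : [1, 11, 5]
GT      : [1, 1]
OVER    : [1, 1, 1]
OVER    : [1, 1, 1, 1]
MUL     : [1, 1, 1]
POP     : [1, 1]
MUL     : [1]
PUSH 7  : [1, 7]
OVER    : [1, 7, 1]
LT      : [1, 0]
POP     : [1]
DUP     : [1, 1]
ADD     : [2]
POP     : []
PUSH 1  : [1]
PUSH -9 : [1, -9]
OVER    : [1, -9, 1]
POP     : [1, -9]
GT      : [1]
PUSH 8  : [1, 8]
DUP     : [1, 8, 8]
SUB     : [1, 0]
OVER    : [1, 0, 1]
DUP     : [1, 0, 1, 1]
ROT     : [1, 1, 1, 0]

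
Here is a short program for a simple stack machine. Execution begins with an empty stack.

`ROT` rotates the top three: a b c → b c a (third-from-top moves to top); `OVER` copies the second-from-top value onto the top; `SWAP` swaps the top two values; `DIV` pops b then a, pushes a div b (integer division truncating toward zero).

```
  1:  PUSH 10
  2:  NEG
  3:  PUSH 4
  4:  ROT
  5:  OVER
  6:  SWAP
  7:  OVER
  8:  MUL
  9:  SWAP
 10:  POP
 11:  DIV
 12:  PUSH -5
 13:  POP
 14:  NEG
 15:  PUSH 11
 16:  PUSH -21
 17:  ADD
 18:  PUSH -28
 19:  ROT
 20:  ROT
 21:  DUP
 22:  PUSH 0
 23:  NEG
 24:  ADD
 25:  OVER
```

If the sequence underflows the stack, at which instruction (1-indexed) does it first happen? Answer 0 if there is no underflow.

4

PUSH 10 -> [10]
NEG     -> [-10]
PUSH 4  -> [-10, 4]
ROT  — needs 3 operands, stack has 2 → underflow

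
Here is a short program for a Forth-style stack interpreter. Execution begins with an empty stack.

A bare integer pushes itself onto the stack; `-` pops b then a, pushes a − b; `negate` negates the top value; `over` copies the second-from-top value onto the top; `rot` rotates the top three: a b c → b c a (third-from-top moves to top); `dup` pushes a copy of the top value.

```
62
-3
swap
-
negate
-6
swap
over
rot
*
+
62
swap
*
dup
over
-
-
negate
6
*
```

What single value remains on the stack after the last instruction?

62     → 62
-3     → 62 -3
swap   → -3 62
-      → -65
negate → 65
-6     → 65 -6
swap   → -6 65
over   → -6 65 -6
rot    → 65 -6 -6
*      → 65 36
+      → 101
62     → 101 62
swap   → 62 101
*      → 6262
dup    → 6262 6262
over   → 6262 6262 6262
-      → 6262 0
-      → 6262
negate → -6262
6      → -6262 6
*      → -37572

-37572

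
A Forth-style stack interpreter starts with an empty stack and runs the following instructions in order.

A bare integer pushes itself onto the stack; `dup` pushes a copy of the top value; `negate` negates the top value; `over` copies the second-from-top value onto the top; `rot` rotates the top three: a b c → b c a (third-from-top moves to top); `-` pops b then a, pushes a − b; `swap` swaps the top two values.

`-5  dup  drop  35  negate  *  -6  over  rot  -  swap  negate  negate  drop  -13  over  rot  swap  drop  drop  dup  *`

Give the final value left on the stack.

169

-5     → [-5]
dup    → [-5, -5]
drop   → [-5]
35     → [-5, 35]
negate → [-5, -35]
*      → [175]
-6     → [175, -6]
over   → [175, -6, 175]
rot    → [-6, 175, 175]
-      → [-6, 0]
swap   → [0, -6]
negate → [0, 6]
negate → [0, -6]
drop   → [0]
-13    → [0, -13]
over   → [0, -13, 0]
rot    → [-13, 0, 0]
swap   → [-13, 0, 0]
drop   → [-13, 0]
drop   → [-13]
dup    → [-13, -13]
*      → [169]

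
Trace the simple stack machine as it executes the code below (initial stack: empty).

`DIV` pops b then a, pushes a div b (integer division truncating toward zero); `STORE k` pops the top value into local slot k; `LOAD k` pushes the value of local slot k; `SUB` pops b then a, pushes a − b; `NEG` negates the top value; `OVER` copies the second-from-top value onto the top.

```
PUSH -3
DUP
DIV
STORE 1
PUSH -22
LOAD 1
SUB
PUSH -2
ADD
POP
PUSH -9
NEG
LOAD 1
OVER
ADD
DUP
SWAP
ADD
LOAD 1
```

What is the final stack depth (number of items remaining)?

3

PUSH -3   -3
DUP       -3 -3
DIV       1
STORE 1   (empty)
PUSH -22  -22
LOAD 1    -22 1
SUB       -23
PUSH -2   -23 -2
ADD       -25
POP       (empty)
PUSH -9   -9
NEG       9
LOAD 1    9 1
OVER      9 1 9
ADD       9 10
DUP       9 10 10
SWAP      9 10 10
ADD       9 20
LOAD 1    9 20 1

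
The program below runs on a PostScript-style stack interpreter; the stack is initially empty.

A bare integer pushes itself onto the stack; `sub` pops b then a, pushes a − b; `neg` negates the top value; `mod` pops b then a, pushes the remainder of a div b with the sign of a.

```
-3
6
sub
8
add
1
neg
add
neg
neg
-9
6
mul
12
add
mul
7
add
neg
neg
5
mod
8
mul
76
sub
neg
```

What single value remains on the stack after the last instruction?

68

-3  : -3
6   : -3 6
sub : -9
8   : -9 8
add : -1
1   : -1 1
neg : -1 -1
add : -2
neg : 2
neg : -2
-9  : -2 -9
6   : -2 -9 6
mul : -2 -54
12  : -2 -54 12
add : -2 -42
mul : 84
7   : 84 7
add : 91
neg : -91
neg : 91
5   : 91 5
mod : 1
8   : 1 8
mul : 8
76  : 8 76
sub : -68
neg : 68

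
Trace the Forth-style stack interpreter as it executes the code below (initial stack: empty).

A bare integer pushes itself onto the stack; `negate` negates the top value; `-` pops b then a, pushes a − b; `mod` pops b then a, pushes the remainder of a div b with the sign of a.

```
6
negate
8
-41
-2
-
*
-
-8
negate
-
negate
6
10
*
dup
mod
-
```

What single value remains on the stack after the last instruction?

6       6
negate  -6
8       -6 8
-41     -6 8 -41
-2      -6 8 -41 -2
-       -6 8 -39
*       -6 -312
-       306
-8      306 -8
negate  306 8
-       298
negate  -298
6       -298 6
10      -298 6 10
*       -298 60
dup     -298 60 60
mod     -298 0
-       -298

-298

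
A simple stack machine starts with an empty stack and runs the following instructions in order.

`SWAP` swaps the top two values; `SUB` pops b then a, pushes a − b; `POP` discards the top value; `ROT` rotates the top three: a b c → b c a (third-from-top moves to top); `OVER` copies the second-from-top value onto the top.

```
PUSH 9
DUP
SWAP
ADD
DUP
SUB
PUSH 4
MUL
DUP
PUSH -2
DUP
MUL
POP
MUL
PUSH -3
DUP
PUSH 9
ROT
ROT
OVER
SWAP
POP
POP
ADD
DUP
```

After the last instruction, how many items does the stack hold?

3

PUSH 9   9
DUP      9 9
SWAP     9 9
ADD      18
DUP      18 18
SUB      0
PUSH 4   0 4
MUL      0
DUP      0 0
PUSH -2  0 0 -2
DUP      0 0 -2 -2
MUL      0 0 4
POP      0 0
MUL      0
PUSH -3  0 -3
DUP      0 -3 -3
PUSH 9   0 -3 -3 9
ROT      0 -3 9 -3
ROT      0 9 -3 -3
OVER     0 9 -3 -3 -3
SWAP     0 9 -3 -3 -3
POP      0 9 -3 -3
POP      0 9 -3
ADD      0 6
DUP      0 6 6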